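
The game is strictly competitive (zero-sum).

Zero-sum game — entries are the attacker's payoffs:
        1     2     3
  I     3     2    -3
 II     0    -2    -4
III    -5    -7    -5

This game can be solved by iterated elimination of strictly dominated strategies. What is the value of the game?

Column 1 is strictly dominated by 2 for the defender (2<3, -2<0, -7<-5); eliminate 1.
Row II is strictly dominated by row I (2>-2, -3>-4); eliminate II.
Row III is strictly dominated by row I (2>-7, -3>-5); eliminate III.
Column 2 is strictly dominated by 3 for the defender (-3<2); eliminate 2.
Only (I, 3) remains, with payoff -3.

-3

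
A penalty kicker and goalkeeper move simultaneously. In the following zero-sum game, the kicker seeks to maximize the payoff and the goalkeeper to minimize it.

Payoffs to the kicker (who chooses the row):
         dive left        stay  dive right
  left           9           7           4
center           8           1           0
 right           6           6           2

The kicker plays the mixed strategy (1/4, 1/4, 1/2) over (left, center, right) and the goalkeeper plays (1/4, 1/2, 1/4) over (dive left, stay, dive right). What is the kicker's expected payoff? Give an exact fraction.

Against (1/4, 1/2, 1/4), each row's expected payoff is left: 27/4; center: 5/2; right: 5.
Taking the (1/4, 1/4, 1/2)-weighted average: (1/4)·(27/4) + (1/4)·(5/2) + (1/2)·(5) = 77/16.

77/16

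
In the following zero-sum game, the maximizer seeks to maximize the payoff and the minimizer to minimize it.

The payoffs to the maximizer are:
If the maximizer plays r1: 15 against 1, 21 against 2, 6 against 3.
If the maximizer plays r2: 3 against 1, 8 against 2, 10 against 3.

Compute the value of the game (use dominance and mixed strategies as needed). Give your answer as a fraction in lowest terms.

Column 2 is strictly dominated by 1 for the minimizer (it gives the maximizer more in every row).
The remaining 2×2 game on (r1, r2) × (1, 3) has no saddle point. Let the maximizer play r1 with probability p; indifference gives 15p + 3(1−p) = 6p + 10(1−p), so p = 7/16.
Similarly the minimizer's optimal q on 1 is 1/4, and the value is 15·(1/4) + (6)·(3/4) = 33/4.

33/4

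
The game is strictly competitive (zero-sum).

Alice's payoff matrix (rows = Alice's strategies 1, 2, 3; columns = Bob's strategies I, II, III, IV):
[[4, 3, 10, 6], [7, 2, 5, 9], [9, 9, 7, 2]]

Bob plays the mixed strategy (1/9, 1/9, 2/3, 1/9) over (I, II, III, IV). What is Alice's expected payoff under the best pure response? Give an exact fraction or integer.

73/9

1: (4)·(1/9) + (3)·(1/9) + (10)·(2/3) + (6)·(1/9) = 73/9.
2: (7)·(1/9) + (2)·(1/9) + (5)·(2/3) + (9)·(1/9) = 16/3.
3: (9)·(1/9) + (9)·(1/9) + (7)·(2/3) + (2)·(1/9) = 62/9.
The best pure response is 1 with expected payoff 73/9.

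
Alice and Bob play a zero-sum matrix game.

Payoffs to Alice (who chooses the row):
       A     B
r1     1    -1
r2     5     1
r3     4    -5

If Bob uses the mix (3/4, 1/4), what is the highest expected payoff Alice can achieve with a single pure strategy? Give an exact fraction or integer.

r1: (1)·(3/4) + (-1)·(1/4) = 1/2.
r2: (5)·(3/4) + (1)·(1/4) = 4.
r3: (4)·(3/4) + (-5)·(1/4) = 7/4.
The best pure response is r2 with expected payoff 4.

4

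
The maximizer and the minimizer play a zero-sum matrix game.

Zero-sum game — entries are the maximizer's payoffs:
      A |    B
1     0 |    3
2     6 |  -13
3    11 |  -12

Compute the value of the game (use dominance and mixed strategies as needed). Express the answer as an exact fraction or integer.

Row 2 is strictly dominated by row 3, so the maximizer never plays it.
The remaining 2×2 game on (1, 3) × (A, B) has no saddle point. Let the maximizer play 1 with probability p; indifference gives 11(1−p) = 3p − 12(1−p), so p = 23/26.
Similarly the minimizer's optimal q on A is 15/26, and the value is 0·(15/26) + (3)·(11/26) = 33/26.

33/26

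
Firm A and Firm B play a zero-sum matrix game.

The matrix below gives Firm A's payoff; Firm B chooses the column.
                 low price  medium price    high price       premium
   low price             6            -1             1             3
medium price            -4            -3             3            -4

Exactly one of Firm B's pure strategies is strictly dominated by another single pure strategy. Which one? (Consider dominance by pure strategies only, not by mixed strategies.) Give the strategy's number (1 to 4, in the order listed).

Firm B prefers columns that give Firm A less. Compare high price with medium price: -1 < 1, -3 < 3.
So medium price strictly dominates high price for Firm B; high price is strictly dominated.

3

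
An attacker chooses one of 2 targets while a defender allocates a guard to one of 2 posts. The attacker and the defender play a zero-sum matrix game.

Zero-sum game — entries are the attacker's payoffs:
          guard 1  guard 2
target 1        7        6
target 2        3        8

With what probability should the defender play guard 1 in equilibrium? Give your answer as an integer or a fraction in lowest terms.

Row minima are 6 and 3, so the attacker's maximin is 6; column maxima are 7 and 8, so the defender's minimax is 7. These differ, so the equilibrium is in mixed strategies.
Let the defender play guard 1 with probability q. The attacker is indifferent when 7q + 6(1−q) = 3q + 8(1−q), giving q = 1/3.

1/3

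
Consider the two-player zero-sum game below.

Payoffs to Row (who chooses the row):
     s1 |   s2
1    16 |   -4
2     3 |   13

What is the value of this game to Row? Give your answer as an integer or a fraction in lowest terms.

22/3

Row minima are -4 and 3, so Row's maximin is 3; column maxima are 16 and 13, so Column's minimax is 13. These differ, so the equilibrium is in mixed strategies.
Let Row play 1 with probability p. Column is indifferent when 16p + 3(1−p) = −4p + 13(1−p), giving p = 1/3.
Let Column play s1 with probability q. Row is indifferent when 16q − 4(1−q) = 3q + 13(1−q), giving q = 17/30.
The value is 16·(17/30) + (-4)·(13/30) = 22/3.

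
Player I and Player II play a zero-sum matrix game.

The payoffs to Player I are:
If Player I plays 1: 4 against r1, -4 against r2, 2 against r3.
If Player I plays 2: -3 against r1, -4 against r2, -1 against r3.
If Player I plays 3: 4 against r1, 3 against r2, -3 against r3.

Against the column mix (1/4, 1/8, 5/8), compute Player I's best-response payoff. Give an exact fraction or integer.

7/4

1: (4)·(1/4) + (-4)·(1/8) + (2)·(5/8) = 7/4.
2: (-3)·(1/4) + (-4)·(1/8) + (-1)·(5/8) = -15/8.
3: (4)·(1/4) + (3)·(1/8) + (-3)·(5/8) = -1/2.
The best pure response is 1 with expected payoff 7/4.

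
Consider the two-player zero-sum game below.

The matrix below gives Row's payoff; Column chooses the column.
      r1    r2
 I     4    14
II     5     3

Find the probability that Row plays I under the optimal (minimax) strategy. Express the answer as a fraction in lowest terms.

1/6

Row minima are 4 and 3, so Row's maximin is 4; column maxima are 5 and 14, so Column's minimax is 5. These differ, so the equilibrium is in mixed strategies.
Let Row play I with probability p. Column is indifferent when 4p + 5(1−p) = 14p + 3(1−p), giving p = 1/6.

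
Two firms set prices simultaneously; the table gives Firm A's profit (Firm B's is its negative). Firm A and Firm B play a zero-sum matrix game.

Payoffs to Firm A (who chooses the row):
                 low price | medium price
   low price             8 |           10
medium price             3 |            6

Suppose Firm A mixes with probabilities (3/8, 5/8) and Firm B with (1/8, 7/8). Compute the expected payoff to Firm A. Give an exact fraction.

459/64

Against (1/8, 7/8), each row's expected payoff is low price: 39/4; medium price: 45/8.
Taking the (3/8, 5/8)-weighted average: (3/8)·(39/4) + (5/8)·(45/8) = 459/64.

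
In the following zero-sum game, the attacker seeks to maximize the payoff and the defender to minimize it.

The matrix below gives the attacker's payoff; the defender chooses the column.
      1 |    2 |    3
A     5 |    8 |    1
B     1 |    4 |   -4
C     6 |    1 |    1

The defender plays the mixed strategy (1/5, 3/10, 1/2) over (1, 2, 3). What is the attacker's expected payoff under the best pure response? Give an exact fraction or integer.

39/10

A: (5)·(1/5) + (8)·(3/10) + (1)·(1/2) = 39/10.
B: (1)·(1/5) + (4)·(3/10) + (-4)·(1/2) = -3/5.
C: (6)·(1/5) + (1)·(3/10) + (1)·(1/2) = 2.
The best pure response is A with expected payoff 39/10.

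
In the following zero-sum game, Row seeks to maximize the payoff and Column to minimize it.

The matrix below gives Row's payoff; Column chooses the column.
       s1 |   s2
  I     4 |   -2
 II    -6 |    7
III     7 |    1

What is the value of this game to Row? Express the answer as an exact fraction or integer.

55/19

Row I is strictly dominated by row III, so Row never plays it.
The remaining 2×2 game on (II, III) × (s1, s2) has no saddle point. Let Row play II with probability p; indifference gives −6p + 7(1−p) = 7p + (1−p), so p = 6/19.
Similarly Column's optimal q on s1 is 6/19, and the value is -6·(6/19) + (7)·(13/19) = 55/19.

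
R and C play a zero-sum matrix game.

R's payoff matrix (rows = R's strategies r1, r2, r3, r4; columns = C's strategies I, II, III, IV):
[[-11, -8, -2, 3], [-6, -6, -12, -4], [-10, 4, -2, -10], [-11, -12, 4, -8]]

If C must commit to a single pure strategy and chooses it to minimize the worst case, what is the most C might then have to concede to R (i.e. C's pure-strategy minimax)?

-6

The worst case (largest entry) in each column is I: -6, II: 4, III: 4, IV: 3.
The best (smallest) of these is -6.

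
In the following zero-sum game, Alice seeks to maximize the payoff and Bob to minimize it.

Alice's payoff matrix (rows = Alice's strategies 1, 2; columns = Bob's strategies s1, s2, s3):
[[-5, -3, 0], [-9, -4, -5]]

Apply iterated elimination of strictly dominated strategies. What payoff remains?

Column s2 is strictly dominated by s1 for Bob (-5<-3, -9<-4); eliminate s2.
Row 2 is strictly dominated by row 1 (-5>-9, 0>-5); eliminate 2.
Column s3 is strictly dominated by s1 for Bob (-5<0); eliminate s3.
Only (1, s1) remains, with payoff -5.

-5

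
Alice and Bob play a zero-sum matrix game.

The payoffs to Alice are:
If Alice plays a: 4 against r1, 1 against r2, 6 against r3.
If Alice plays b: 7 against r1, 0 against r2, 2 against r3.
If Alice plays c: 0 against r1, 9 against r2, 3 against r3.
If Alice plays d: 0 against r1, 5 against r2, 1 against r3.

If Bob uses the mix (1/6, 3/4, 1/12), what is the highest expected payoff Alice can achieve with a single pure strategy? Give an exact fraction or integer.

7

a: (4)·(1/6) + (1)·(3/4) + (6)·(1/12) = 23/12.
b: (7)·(1/6) + (0)·(3/4) + (2)·(1/12) = 4/3.
c: (0)·(1/6) + (9)·(3/4) + (3)·(1/12) = 7.
d: (0)·(1/6) + (5)·(3/4) + (1)·(1/12) = 23/6.
The best pure response is c with expected payoff 7.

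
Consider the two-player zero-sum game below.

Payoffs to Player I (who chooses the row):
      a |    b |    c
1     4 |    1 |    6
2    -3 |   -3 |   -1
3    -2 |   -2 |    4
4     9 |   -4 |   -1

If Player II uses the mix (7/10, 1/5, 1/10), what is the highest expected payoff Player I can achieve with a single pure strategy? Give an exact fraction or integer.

1: (4)·(7/10) + (1)·(1/5) + (6)·(1/10) = 18/5.
2: (-3)·(7/10) + (-3)·(1/5) + (-1)·(1/10) = -14/5.
3: (-2)·(7/10) + (-2)·(1/5) + (4)·(1/10) = -7/5.
4: (9)·(7/10) + (-4)·(1/5) + (-1)·(1/10) = 27/5.
The best pure response is 4 with expected payoff 27/5.

27/5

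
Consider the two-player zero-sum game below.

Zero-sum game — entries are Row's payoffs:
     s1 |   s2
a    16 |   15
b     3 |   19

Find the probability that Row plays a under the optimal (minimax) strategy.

Row minima are 15 and 3, so Row's maximin is 15; column maxima are 16 and 19, so Column's minimax is 16. These differ, so the equilibrium is in mixed strategies.
Let Row play a with probability p. Column is indifferent when 16p + 3(1−p) = 15p + 19(1−p), giving p = 16/17.

16/17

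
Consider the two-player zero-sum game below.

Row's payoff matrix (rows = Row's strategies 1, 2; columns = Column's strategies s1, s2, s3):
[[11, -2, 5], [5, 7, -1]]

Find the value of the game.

Column s1 is strictly dominated by s3 for Column (it gives Row more in every row).
The remaining 2×2 game on (1, 2) × (s2, s3) has no saddle point. Let Row play 1 with probability p; indifference gives −2p + 7(1−p) = 5p − (1−p), so p = 8/15.
Similarly Column's optimal q on s2 is 2/5, and the value is -2·(2/5) + (5)·(3/5) = 11/5.

11/5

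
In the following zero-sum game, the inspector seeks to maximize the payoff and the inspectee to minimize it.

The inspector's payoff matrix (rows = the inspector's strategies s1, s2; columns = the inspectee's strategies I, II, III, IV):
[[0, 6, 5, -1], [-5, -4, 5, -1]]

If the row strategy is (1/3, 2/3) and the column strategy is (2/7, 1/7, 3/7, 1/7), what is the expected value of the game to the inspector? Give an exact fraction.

Against (2/7, 1/7, 3/7, 1/7), each row's expected payoff is s1: 20/7; s2: 0.
Taking the (1/3, 2/3)-weighted average: (1/3)·(20/7) + (2/3)·(0) = 20/21.

20/21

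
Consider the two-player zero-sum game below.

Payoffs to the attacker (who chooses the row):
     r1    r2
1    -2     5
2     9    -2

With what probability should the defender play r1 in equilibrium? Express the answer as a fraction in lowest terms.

Row minima are -2 and -2, so the attacker's maximin is -2; column maxima are 9 and 5, so the defender's minimax is 5. These differ, so the equilibrium is in mixed strategies.
Let the defender play r1 with probability q. The attacker is indifferent when −2q + 5(1−q) = 9q − 2(1−q), giving q = 7/18.

7/18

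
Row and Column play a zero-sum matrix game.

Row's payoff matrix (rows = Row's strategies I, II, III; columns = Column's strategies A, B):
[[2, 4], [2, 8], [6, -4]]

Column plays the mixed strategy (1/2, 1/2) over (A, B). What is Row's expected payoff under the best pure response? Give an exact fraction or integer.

I: (2)·(1/2) + (4)·(1/2) = 3.
II: (2)·(1/2) + (8)·(1/2) = 5.
III: (6)·(1/2) + (-4)·(1/2) = 1.
The best pure response is II with expected payoff 5.

5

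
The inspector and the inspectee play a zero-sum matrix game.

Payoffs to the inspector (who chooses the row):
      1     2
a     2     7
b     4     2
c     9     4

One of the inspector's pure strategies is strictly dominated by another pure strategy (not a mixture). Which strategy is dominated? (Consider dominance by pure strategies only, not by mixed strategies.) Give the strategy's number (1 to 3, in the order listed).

Compare b with c: 9 > 4, 4 > 2.
So c strictly dominates b for the inspector; b is strictly dominated.

2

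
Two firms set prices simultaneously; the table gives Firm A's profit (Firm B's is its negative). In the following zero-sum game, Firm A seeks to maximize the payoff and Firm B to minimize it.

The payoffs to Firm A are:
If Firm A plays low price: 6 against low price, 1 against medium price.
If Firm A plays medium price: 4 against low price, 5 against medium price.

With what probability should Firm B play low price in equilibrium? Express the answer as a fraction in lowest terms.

2/3

Row minima are 1 and 4, so Firm A's maximin is 4; column maxima are 6 and 5, so Firm B's minimax is 5. These differ, so the equilibrium is in mixed strategies.
Let Firm B play low price with probability q. Firm A is indifferent when 6q + (1−q) = 4q + 5(1−q), giving q = 2/3.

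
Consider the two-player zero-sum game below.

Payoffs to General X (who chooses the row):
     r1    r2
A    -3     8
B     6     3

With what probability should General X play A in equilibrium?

Row minima are -3 and 3, so General X's maximin is 3; column maxima are 6 and 8, so General Y's minimax is 6. These differ, so the equilibrium is in mixed strategies.
Let General X play A with probability p. General Y is indifferent when −3p + 6(1−p) = 8p + 3(1−p), giving p = 3/14.

3/14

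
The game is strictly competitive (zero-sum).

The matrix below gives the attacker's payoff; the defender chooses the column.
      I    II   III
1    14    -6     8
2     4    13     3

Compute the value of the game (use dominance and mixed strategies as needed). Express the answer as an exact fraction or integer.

Column I is strictly dominated by III for the defender (it gives the attacker more in every row).
The remaining 2×2 game on (1, 2) × (II, III) has no saddle point. Let the attacker play 1 with probability p; indifference gives −6p + 13(1−p) = 8p + 3(1−p), so p = 5/12.
Similarly the defender's optimal q on II is 5/24, and the value is -6·(5/24) + (8)·(19/24) = 61/12.

61/12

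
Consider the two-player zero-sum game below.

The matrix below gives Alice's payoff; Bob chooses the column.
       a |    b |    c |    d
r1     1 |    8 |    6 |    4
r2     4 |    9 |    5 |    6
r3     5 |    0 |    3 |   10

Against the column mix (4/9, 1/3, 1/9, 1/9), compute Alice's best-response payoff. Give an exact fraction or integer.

6

r1: (1)·(4/9) + (8)·(1/3) + (6)·(1/9) + (4)·(1/9) = 38/9.
r2: (4)·(4/9) + (9)·(1/3) + (5)·(1/9) + (6)·(1/9) = 6.
r3: (5)·(4/9) + (0)·(1/3) + (3)·(1/9) + (10)·(1/9) = 11/3.
The best pure response is r2 with expected payoff 6.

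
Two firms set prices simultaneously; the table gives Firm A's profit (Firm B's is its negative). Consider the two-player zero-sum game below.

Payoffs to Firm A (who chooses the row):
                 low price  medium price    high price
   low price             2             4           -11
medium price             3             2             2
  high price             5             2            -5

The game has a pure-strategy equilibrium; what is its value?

2

Row minima: -11, 2, -5 → Firm A's maximin is 2.
Column maxima: 5, 4, 2 → Firm B's minimax is 2.
They coincide at (medium price, high price), so the value is 2.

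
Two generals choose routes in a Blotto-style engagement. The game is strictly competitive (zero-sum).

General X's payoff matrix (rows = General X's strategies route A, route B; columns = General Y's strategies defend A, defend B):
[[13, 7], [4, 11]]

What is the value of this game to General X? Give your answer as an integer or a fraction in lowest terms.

Row minima are 7 and 4, so General X's maximin is 7; column maxima are 13 and 11, so General Y's minimax is 11. These differ, so the equilibrium is in mixed strategies.
Let General X play route A with probability p. General Y is indifferent when 13p + 4(1−p) = 7p + 11(1−p), giving p = 7/13.
Let General Y play defend A with probability q. General X is indifferent when 13q + 7(1−q) = 4q + 11(1−q), giving q = 4/13.
The value is 13·(4/13) + (7)·(9/13) = 115/13.

115/13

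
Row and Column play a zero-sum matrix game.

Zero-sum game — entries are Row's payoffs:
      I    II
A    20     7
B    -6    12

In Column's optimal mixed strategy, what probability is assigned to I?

5/31

Row minima are 7 and -6, so Row's maximin is 7; column maxima are 20 and 12, so Column's minimax is 12. These differ, so the equilibrium is in mixed strategies.
Let Column play I with probability q. Row is indifferent when 20q + 7(1−q) = −6q + 12(1−q), giving q = 5/31.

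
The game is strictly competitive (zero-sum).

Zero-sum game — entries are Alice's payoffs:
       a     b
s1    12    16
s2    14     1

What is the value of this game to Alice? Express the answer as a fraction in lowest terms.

212/17

Row minima are 12 and 1, so Alice's maximin is 12; column maxima are 14 and 16, so Bob's minimax is 14. These differ, so the equilibrium is in mixed strategies.
Let Alice play s1 with probability p. Bob is indifferent when 12p + 14(1−p) = 16p + (1−p), giving p = 13/17.
Let Bob play a with probability q. Alice is indifferent when 12q + 16(1−q) = 14q + (1−q), giving q = 15/17.
The value is 12·(15/17) + (16)·(2/17) = 212/17.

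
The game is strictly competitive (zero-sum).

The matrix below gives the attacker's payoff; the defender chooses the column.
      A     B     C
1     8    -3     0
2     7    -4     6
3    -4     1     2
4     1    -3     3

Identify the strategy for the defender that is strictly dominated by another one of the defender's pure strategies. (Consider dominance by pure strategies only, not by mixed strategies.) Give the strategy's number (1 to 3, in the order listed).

3

The defender prefers columns that give the attacker less. Compare C with B: -3 < 0, -4 < 6, 1 < 2, -3 < 3.
So B strictly dominates C for the defender; C is strictly dominated.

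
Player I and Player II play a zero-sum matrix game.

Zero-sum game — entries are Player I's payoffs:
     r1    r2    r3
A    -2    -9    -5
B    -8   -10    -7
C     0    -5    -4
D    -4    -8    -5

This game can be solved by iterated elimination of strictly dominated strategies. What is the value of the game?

Column r3 is strictly dominated by r2 for Player II (-9<-5, -10<-7, -5<-4, -8<-5); eliminate r3.
Column r1 is strictly dominated by r2 for Player II (-9<-2, -10<-8, -5<0, -8<-4); eliminate r1.
Row B is strictly dominated by row A (-9>-10); eliminate B.
Row A is strictly dominated by row C (-5>-9); eliminate A.
Row D is strictly dominated by row C (-5>-8); eliminate D.
Only (C, r2) remains, with payoff -5.

-5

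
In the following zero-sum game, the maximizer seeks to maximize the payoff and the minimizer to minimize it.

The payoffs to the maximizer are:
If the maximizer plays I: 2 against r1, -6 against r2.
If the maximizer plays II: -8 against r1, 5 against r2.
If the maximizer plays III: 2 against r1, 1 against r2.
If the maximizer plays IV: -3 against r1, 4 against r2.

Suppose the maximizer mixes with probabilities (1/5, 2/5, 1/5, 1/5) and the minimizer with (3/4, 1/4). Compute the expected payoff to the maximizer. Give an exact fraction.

-9/5

Against (3/4, 1/4), each row's expected payoff is I: 0; II: -19/4; III: 7/4; IV: -5/4.
Taking the (1/5, 2/5, 1/5, 1/5)-weighted average: (1/5)·(0) + (2/5)·(-19/4) + (1/5)·(7/4) + (1/5)·(-5/4) = -9/5.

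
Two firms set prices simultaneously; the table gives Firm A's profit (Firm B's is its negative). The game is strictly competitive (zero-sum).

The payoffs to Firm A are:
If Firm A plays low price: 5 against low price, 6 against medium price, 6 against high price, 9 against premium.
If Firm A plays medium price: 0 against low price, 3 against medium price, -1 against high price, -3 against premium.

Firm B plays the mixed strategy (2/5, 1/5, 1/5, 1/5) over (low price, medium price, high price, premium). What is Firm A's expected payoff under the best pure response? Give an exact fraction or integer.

31/5

low price: (5)·(2/5) + (6)·(1/5) + (6)·(1/5) + (9)·(1/5) = 31/5.
medium price: (0)·(2/5) + (3)·(1/5) + (-1)·(1/5) + (-3)·(1/5) = -1/5.
The best pure response is low price with expected payoff 31/5.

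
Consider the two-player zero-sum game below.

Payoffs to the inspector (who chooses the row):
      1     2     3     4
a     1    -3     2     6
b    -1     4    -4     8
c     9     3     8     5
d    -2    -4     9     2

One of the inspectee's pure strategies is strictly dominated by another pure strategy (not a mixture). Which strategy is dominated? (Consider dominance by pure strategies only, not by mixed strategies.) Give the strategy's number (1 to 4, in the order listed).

The inspectee prefers columns that give the inspector less. Compare 4 with 2: -3 < 6, 4 < 8, 3 < 5, -4 < 2.
So 2 strictly dominates 4 for the inspectee; 4 is strictly dominated.

4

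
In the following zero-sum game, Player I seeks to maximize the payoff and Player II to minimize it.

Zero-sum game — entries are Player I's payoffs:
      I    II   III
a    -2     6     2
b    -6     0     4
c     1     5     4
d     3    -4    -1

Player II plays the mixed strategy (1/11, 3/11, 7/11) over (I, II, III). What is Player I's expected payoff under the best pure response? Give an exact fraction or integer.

a: (-2)·(1/11) + (6)·(3/11) + (2)·(7/11) = 30/11.
b: (-6)·(1/11) + (0)·(3/11) + (4)·(7/11) = 2.
c: (1)·(1/11) + (5)·(3/11) + (4)·(7/11) = 4.
d: (3)·(1/11) + (-4)·(3/11) + (-1)·(7/11) = -16/11.
The best pure response is c with expected payoff 4.

4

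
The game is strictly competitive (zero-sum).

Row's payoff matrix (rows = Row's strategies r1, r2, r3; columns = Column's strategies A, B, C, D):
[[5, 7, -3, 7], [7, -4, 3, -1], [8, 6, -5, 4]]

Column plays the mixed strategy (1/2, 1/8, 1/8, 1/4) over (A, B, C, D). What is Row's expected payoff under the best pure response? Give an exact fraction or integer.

41/8

r1: (5)·(1/2) + (7)·(1/8) + (-3)·(1/8) + (7)·(1/4) = 19/4.
r2: (7)·(1/2) + (-4)·(1/8) + (3)·(1/8) + (-1)·(1/4) = 25/8.
r3: (8)·(1/2) + (6)·(1/8) + (-5)·(1/8) + (4)·(1/4) = 41/8.
The best pure response is r3 with expected payoff 41/8.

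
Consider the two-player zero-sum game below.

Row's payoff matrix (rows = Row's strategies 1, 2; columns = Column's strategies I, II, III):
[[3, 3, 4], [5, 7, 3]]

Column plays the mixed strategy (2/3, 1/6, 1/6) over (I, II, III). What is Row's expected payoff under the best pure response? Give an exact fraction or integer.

5

1: (3)·(2/3) + (3)·(1/6) + (4)·(1/6) = 19/6.
2: (5)·(2/3) + (7)·(1/6) + (3)·(1/6) = 5.
The best pure response is 2 with expected payoff 5.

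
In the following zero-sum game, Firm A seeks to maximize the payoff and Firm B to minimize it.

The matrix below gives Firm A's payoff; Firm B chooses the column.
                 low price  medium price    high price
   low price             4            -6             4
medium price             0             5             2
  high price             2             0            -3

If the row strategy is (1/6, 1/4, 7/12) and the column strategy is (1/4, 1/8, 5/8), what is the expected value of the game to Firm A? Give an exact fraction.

Against (1/4, 1/8, 5/8), each row's expected payoff is low price: 11/4; medium price: 15/8; high price: -11/8.
Taking the (1/6, 1/4, 7/12)-weighted average: (1/6)·(11/4) + (1/4)·(15/8) + (7/12)·(-11/8) = 1/8.

1/8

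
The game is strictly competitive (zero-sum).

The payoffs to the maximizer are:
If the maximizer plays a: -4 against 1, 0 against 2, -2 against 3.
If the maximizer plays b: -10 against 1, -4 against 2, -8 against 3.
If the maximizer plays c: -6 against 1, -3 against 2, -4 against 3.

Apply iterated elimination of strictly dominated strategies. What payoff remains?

Row c is strictly dominated by row a (-4>-6, 0>-3, -2>-4); eliminate c.
Row b is strictly dominated by row a (-4>-10, 0>-4, -2>-8); eliminate b.
Column 3 is strictly dominated by 1 for the minimizer (-4<-2); eliminate 3.
Column 2 is strictly dominated by 1 for the minimizer (-4<0); eliminate 2.
Only (a, 1) remains, with payoff -4.

-4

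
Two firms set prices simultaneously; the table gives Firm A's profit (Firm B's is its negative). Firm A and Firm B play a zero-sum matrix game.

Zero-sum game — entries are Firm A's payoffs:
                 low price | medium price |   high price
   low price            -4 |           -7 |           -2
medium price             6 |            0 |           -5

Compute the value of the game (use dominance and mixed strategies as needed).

Column low price is strictly dominated by medium price for Firm B (it gives Firm A more in every row).
The remaining 2×2 game on (low price, medium price) × (medium price, high price) has no saddle point. Let Firm A play low price with probability p; indifference gives −7p = −2p − 5(1−p), so p = 1/2.
Similarly Firm B's optimal q on medium price is 3/10, and the value is -7·(3/10) + (-2)·(7/10) = -7/2.

-7/2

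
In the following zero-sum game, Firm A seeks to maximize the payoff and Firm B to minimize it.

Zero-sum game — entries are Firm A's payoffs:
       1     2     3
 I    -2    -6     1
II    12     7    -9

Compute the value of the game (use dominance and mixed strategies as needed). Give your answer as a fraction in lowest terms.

-47/23

Column 1 is strictly dominated by 2 for Firm B (it gives Firm A more in every row).
The remaining 2×2 game on (I, II) × (2, 3) has no saddle point. Let Firm A play I with probability p; indifference gives −6p + 7(1−p) = p − 9(1−p), so p = 16/23.
Similarly Firm B's optimal q on 2 is 10/23, and the value is -6·(10/23) + (1)·(13/23) = -47/23.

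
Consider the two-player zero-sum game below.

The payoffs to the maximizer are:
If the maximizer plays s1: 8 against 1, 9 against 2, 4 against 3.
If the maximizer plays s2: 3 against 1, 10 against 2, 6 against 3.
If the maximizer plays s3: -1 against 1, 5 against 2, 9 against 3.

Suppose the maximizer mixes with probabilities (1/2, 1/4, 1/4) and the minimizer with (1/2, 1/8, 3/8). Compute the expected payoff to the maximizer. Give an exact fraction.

Against (1/2, 1/8, 3/8), each row's expected payoff is s1: 53/8; s2: 5; s3: 7/2.
Taking the (1/2, 1/4, 1/4)-weighted average: (1/2)·(53/8) + (1/4)·(5) + (1/4)·(7/2) = 87/16.

87/16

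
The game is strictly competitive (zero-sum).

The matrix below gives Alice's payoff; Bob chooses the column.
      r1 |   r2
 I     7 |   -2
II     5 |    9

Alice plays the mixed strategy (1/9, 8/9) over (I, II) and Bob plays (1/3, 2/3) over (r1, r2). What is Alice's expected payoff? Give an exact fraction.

187/27

Against (1/3, 2/3), each row's expected payoff is I: 1; II: 23/3.
Taking the (1/9, 8/9)-weighted average: (1/9)·(1) + (8/9)·(23/3) = 187/27.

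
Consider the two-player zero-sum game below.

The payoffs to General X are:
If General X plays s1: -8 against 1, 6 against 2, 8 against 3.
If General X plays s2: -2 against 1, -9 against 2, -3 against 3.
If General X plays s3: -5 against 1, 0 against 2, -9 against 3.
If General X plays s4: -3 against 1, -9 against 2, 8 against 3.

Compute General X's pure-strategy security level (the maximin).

-8

The worst-case payoff for each row is s1: -8, s2: -9, s3: -9, s4: -9.
The best of these is -8.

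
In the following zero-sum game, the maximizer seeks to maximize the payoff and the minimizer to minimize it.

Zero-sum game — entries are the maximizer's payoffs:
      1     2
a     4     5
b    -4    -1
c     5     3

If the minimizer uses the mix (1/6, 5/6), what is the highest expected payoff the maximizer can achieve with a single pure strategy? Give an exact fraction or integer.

29/6

a: (4)·(1/6) + (5)·(5/6) = 29/6.
b: (-4)·(1/6) + (-1)·(5/6) = -3/2.
c: (5)·(1/6) + (3)·(5/6) = 10/3.
The best pure response is a with expected payoff 29/6.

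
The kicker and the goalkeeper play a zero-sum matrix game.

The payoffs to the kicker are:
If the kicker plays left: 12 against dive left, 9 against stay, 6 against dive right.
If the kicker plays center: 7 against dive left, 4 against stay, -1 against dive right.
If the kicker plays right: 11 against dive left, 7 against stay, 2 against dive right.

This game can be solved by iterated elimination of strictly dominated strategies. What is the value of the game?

6

Column dive left is strictly dominated by stay for the goalkeeper (9<12, 4<7, 7<11); eliminate dive left.
Column stay is strictly dominated by dive right for the goalkeeper (6<9, -1<4, 2<7); eliminate stay.
Row center is strictly dominated by row left (6>-1); eliminate center.
Row right is strictly dominated by row left (6>2); eliminate right.
Only (left, dive right) remains, with payoff 6.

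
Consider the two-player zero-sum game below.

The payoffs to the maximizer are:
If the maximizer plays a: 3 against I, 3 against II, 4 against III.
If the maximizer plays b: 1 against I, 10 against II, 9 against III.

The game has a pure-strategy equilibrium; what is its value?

3

Row minima: 3, 1 → the maximizer's maximin is 3.
Column maxima: 3, 10, 9 → the minimizer's minimax is 3.
They coincide at (a, I), so the value is 3.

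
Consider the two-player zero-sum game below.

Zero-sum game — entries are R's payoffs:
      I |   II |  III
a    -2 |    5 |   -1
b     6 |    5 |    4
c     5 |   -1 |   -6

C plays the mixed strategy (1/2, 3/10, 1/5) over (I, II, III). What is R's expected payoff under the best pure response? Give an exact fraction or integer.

53/10

a: (-2)·(1/2) + (5)·(3/10) + (-1)·(1/5) = 3/10.
b: (6)·(1/2) + (5)·(3/10) + (4)·(1/5) = 53/10.
c: (5)·(1/2) + (-1)·(3/10) + (-6)·(1/5) = 1.
The best pure response is b with expected payoff 53/10.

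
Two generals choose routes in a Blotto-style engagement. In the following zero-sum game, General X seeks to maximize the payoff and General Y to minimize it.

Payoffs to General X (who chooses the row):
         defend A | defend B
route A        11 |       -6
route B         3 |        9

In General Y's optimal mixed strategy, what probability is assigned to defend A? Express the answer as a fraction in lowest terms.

Row minima are -6 and 3, so General X's maximin is 3; column maxima are 11 and 9, so General Y's minimax is 9. These differ, so the equilibrium is in mixed strategies.
Let General Y play defend A with probability q. General X is indifferent when 11q − 6(1−q) = 3q + 9(1−q), giving q = 15/23.

15/23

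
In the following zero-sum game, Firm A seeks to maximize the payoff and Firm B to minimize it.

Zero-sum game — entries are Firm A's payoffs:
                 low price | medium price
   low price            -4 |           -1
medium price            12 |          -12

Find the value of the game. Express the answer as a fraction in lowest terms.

Row minima are -4 and -12, so Firm A's maximin is -4; column maxima are 12 and -1, so Firm B's minimax is -1. These differ, so the equilibrium is in mixed strategies.
Let Firm A play low price with probability p. Firm B is indifferent when −4p + 12(1−p) = −p − 12(1−p), giving p = 8/9.
Let Firm B play low price with probability q. Firm A is indifferent when −4q − (1−q) = 12q − 12(1−q), giving q = 11/27.
The value is -4·(11/27) + (-1)·(16/27) = -20/9.

-20/9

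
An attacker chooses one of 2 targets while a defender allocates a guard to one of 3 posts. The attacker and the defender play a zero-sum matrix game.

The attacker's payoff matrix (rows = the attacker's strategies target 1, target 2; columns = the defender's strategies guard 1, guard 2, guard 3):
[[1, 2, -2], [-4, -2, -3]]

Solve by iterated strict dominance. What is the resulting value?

-2

Column guard 2 is strictly dominated by guard 1 for the defender (1<2, -4<-2); eliminate guard 2.
Row target 2 is strictly dominated by row target 1 (1>-4, -2>-3); eliminate target 2.
Column guard 1 is strictly dominated by guard 3 for the defender (-2<1); eliminate guard 1.
Only (target 1, guard 3) remains, with payoff -2.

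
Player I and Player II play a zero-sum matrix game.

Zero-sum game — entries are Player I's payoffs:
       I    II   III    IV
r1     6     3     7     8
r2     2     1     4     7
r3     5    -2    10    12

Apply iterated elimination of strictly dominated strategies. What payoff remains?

Row r2 is strictly dominated by row r1 (6>2, 3>1, 7>4, 8>7); eliminate r2.
Column III is strictly dominated by I for Player II (6<7, 5<10); eliminate III.
Column IV is strictly dominated by I for Player II (6<8, 5<12); eliminate IV.
Column I is strictly dominated by II for Player II (3<6, -2<5); eliminate I.
Row r3 is strictly dominated by row r1 (3>-2); eliminate r3.
Only (r1, II) remains, with payoff 3.

3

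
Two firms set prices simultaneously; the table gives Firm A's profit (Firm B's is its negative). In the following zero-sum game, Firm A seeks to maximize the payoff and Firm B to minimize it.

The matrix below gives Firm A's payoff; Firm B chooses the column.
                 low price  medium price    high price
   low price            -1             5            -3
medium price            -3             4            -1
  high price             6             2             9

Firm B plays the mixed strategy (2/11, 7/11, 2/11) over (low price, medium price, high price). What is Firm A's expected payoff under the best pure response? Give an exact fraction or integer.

4

low price: (-1)·(2/11) + (5)·(7/11) + (-3)·(2/11) = 27/11.
medium price: (-3)·(2/11) + (4)·(7/11) + (-1)·(2/11) = 20/11.
high price: (6)·(2/11) + (2)·(7/11) + (9)·(2/11) = 4.
The best pure response is high price with expected payoff 4.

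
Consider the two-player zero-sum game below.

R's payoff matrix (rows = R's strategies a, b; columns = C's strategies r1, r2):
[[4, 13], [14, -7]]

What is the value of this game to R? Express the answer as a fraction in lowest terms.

7

Row minima are 4 and -7, so R's maximin is 4; column maxima are 14 and 13, so C's minimax is 13. These differ, so the equilibrium is in mixed strategies.
Let R play a with probability p. C is indifferent when 4p + 14(1−p) = 13p − 7(1−p), giving p = 7/10.
Let C play r1 with probability q. R is indifferent when 4q + 13(1−q) = 14q − 7(1−q), giving q = 2/3.
The value is 4·(2/3) + (13)·(1/3) = 7.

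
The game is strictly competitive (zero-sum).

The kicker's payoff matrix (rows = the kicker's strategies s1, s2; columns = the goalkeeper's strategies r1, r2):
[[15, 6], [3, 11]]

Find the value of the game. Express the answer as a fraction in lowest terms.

147/17

Row minima are 6 and 3, so the kicker's maximin is 6; column maxima are 15 and 11, so the goalkeeper's minimax is 11. These differ, so the equilibrium is in mixed strategies.
Let the kicker play s1 with probability p. The goalkeeper is indifferent when 15p + 3(1−p) = 6p + 11(1−p), giving p = 8/17.
Let the goalkeeper play r1 with probability q. The kicker is indifferent when 15q + 6(1−q) = 3q + 11(1−q), giving q = 5/17.
The value is 15·(5/17) + (6)·(12/17) = 147/17.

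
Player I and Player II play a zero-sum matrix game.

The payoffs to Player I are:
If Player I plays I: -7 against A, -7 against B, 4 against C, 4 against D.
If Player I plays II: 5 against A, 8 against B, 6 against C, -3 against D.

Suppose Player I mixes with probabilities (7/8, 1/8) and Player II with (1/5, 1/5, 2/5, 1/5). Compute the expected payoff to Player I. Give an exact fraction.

1/5

Against (1/5, 1/5, 2/5, 1/5), each row's expected payoff is I: -2/5; II: 22/5.
Taking the (7/8, 1/8)-weighted average: (7/8)·(-2/5) + (1/8)·(22/5) = 1/5.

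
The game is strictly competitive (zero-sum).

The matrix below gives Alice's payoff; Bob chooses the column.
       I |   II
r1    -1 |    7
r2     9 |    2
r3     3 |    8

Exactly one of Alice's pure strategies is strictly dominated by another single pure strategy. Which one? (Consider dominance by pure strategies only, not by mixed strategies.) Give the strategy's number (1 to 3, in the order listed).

Compare r1 with r3: 3 > -1, 8 > 7.
So r3 strictly dominates r1 for Alice; r1 is strictly dominated.

1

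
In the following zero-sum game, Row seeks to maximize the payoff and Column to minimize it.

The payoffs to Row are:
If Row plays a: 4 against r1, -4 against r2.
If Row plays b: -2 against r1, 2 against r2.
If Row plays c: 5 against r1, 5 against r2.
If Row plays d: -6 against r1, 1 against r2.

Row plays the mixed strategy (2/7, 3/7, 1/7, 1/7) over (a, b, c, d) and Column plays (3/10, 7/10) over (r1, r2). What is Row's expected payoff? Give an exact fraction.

Against (3/10, 7/10), each row's expected payoff is a: -8/5; b: 4/5; c: 5; d: -11/10.
Taking the (2/7, 3/7, 1/7, 1/7)-weighted average: (2/7)·(-8/5) + (3/7)·(4/5) + (1/7)·(5) + (1/7)·(-11/10) = 31/70.

31/70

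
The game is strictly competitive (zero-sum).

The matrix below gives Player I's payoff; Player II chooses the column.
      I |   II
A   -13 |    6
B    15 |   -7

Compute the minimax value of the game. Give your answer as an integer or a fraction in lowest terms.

Row minima are -13 and -7, so Player I's maximin is -7; column maxima are 15 and 6, so Player II's minimax is 6. These differ, so the equilibrium is in mixed strategies.
Let Player I play A with probability p. Player II is indifferent when −13p + 15(1−p) = 6p − 7(1−p), giving p = 22/41.
Let Player II play I with probability q. Player I is indifferent when −13q + 6(1−q) = 15q − 7(1−q), giving q = 13/41.
The value is -13·(13/41) + (6)·(28/41) = -1/41.

-1/41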